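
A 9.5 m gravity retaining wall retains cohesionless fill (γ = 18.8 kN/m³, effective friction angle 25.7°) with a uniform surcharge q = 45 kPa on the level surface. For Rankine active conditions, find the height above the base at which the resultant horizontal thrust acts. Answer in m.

3.70 m

K_a = 0.3950.
Triangular part P₁ = ½K_aγH² = 335.1 at H/3 = 3.167 m; rectangular part P₂ = K_a q H = 168.9 at H/2 = 4.750 m.
ȳ = (P₁·3.167 + P₂·4.750)/(P₁+P₂) = 3.697 m.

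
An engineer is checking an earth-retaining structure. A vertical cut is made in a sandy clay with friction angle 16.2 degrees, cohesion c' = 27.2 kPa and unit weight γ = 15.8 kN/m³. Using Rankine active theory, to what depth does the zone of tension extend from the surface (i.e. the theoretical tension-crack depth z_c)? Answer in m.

4.59 m

K_a = tan²(45° − 16.2°/2) = 0.5637; √K_a = 0.7508.
The active pressure is zero where K_a γ z = 2c√K_a, so z_c = 2c/(γ√K_a) = 2×27.2/(15.8×0.7508) = 4.586 m.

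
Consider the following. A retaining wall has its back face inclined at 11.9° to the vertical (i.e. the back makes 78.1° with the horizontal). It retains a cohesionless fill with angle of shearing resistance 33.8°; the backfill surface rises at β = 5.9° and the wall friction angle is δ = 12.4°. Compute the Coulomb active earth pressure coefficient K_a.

K_a = sin²(α+φ) / [sin²α · sin(α−δ) · (1 + √{sin(φ+δ)sin(φ−β) / (sin(α−δ)sin(α+β))})²].
With α = 78.1°, φ = 33.8°, δ = 12.4°, β = 5.9°: K_a = 0.3804.

0.380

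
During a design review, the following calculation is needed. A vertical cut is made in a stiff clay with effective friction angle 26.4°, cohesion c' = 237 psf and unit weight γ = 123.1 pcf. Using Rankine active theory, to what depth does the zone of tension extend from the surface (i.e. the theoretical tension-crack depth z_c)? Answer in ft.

K_a = tan²(45° − 26.4°/2) = 0.3844; √K_a = 0.6200.
The active pressure is zero where K_a γ z = 2c√K_a, so z_c = 2c/(γ√K_a) = 2×237/(123.1×0.6200) = 6.210 ft.

6.21 ft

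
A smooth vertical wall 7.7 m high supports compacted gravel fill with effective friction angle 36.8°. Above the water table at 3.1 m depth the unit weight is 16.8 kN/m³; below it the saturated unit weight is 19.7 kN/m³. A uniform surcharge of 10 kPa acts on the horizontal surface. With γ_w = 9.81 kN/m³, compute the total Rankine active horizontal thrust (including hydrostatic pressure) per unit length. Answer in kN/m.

230 kN/m

K_a = tan²(45° − φ/2) = 0.2508.
γ' = 19.7 − 9.81 = 9.890 kN/m³. h₂ = H − d_w = 4.6 m.
σ'_h: at surface K_a·q = 2.508; at WT K_a(q+γd_w) = 15.57; at base K_a(q+γd_w+γ'h₂) = 26.98 kPa.
P₁ = ½(2.508+15.57)×3.1 = 28.02; P₂ = ½(15.57+26.98)×4.6 = 97.85; P_w = ½γ_w h₂² = 103.8.
Total = 28.02+97.85+103.8 = 229.7 kN/m.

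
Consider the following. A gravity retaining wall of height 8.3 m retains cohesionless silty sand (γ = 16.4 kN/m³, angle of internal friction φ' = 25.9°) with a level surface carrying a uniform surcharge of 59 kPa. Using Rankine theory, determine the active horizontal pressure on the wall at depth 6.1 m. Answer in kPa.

K_a = (1 − sin φ)/(1 + sin φ) = 0.3920.
σ_v = γz + q = 16.4 × 6.1 + 59 = 159.0 kPa.
σ_h = K_a σ_v = 0.3920 × 159.0 = 62.34 kPa.

62.3 kPa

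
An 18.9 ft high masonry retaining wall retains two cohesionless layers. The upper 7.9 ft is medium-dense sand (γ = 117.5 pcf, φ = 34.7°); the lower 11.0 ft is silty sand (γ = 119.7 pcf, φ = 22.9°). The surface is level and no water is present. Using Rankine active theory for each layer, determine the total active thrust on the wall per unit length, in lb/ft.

8680 lb/ft

K_a1 = tan²(45°−34.7°/2) = 0.2745; K_a2 = tan²(45°−22.9°/2) = 0.4398.
Layer 1: σ at base = K_a1 γ₁ h₁ = 254.8 psf; P₁ = ½×254.8×7.9 = 1006.
Layer 2: σ_v at top = γ₁h₁ = 928.2; σ_h top = K_a2×928.2 = 408.2; σ_h base = K_a2×(928.2+119.7×11.0) = 987.2.
P₂ = ½(408.2+987.2)×11.0 = 7675. Total P_a = 1006+7675 = 8681 lb/ft.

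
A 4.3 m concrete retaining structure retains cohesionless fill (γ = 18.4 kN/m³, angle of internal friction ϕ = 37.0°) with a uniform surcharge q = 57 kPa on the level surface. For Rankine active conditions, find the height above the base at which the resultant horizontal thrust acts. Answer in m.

1.86 m

K_a = 0.2486.
Triangular part P₁ = ½K_aγH² = 42.29 at H/3 = 1.433 m; rectangular part P₂ = K_a q H = 60.93 at H/2 = 2.150 m.
ȳ = (P₁·1.433 + P₂·2.150)/(P₁+P₂) = 1.856 m.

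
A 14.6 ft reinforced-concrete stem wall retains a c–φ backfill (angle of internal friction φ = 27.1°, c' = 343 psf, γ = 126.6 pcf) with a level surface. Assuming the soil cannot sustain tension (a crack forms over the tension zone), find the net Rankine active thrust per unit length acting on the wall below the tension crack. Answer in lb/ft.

K_a = 0.3741; √K_a = 0.6116.
Tension-crack depth z_c = 2c/(γ√K_a) = 2×343/(126.6×0.6116) = 8.860 ft.
σ_a at base = K_a γ H − 2c√K_a = 0.3741×126.6×14.6 − 2×343×0.6116 = 271.8 psf.
P_a = ½ × 271.8 × (H − z_c) = 0.5×271.8×5.740 = 780.2 lb/ft.

780 lb/ft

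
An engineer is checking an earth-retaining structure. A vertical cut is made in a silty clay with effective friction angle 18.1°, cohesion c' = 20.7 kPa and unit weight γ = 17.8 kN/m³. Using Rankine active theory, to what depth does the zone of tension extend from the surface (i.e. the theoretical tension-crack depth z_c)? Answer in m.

3.21 m

K_a = tan²(45° − 18.1°/2) = 0.5259; √K_a = 0.7252.
The active pressure is zero where K_a γ z = 2c√K_a, so z_c = 2c/(γ√K_a) = 2×20.7/(17.8×0.7252) = 3.207 m.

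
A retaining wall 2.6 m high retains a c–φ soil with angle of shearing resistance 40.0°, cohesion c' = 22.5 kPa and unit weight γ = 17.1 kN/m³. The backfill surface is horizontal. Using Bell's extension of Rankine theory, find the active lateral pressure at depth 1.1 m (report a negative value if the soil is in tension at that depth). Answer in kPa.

K_a = (1 − sin φ)/(1 + sin φ) = 0.2174.
σ_a = K_a γ z − 2c√K_a = 0.2174×17.1×1.1 − 2×22.5×0.4663 = -16.89 kPa.

-16.9 kPa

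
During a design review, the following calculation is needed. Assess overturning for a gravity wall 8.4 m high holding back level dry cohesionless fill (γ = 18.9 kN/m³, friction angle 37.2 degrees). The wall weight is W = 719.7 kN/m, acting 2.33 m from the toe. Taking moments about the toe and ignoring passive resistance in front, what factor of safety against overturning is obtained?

K_a = tan²(45° − 37.2°/2) = 0.2464.
P_a = ½K_aγH² = 0.5×0.2464×18.9×8.4² = 164.3 kN/m, acting at H/3 = 2.800 m above the base.
Overturning moment M_o = P_a × H/3 = 164.3 × 2.800 = 460.1.
Resisting moment M_r = W × 2.33 = 719.7 × 2.33 = 1677.
FS_overturning = M_r/M_o = 1677/460.1 = 3.645.

3.64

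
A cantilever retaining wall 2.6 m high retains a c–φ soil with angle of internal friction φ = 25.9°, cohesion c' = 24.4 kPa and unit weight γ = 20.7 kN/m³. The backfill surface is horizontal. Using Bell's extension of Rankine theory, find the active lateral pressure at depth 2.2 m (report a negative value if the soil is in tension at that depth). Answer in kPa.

K_a = (1 − sin φ)/(1 + sin φ) = 0.3920.
σ_a = K_a γ z − 2c√K_a = 0.3920×20.7×2.2 − 2×24.4×0.6261 = -12.70 kPa.

-12.7 kPa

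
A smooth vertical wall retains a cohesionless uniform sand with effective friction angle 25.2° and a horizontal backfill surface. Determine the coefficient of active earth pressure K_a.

K_a = (1 − sin φ)/(1 + sin φ) = (1 − sin 25.2°)/(1 + sin 25.2°) = 0.4027.

0.403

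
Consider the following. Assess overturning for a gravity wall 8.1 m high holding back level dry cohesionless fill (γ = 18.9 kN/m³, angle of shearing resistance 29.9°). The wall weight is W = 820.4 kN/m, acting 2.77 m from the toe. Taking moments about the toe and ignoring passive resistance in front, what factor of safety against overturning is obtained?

4.06

K_a = tan²(45° − 29.9°/2) = 0.3347.
P_a = ½K_aγH² = 0.5×0.3347×18.9×8.1² = 207.5 kN/m, acting at H/3 = 2.700 m above the base.
Overturning moment M_o = P_a × H/3 = 207.5 × 2.700 = 560.3.
Resisting moment M_r = W × 2.77 = 820.4 × 2.77 = 2273.
FS_overturning = M_r/M_o = 2273/560.3 = 4.056.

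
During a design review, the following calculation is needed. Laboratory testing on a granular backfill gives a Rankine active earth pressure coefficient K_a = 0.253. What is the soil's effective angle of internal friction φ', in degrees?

36.6°

K_a = tan²(45° − φ/2) ⇒ 45° − φ/2 = arctan(√0.253) = 26.70°.
φ = 2(45° − 26.70°) = 36.60°.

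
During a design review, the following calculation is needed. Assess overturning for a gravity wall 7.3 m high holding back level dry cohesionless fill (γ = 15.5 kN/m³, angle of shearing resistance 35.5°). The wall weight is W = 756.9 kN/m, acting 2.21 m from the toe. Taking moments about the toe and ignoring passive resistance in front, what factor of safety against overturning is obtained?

6.27

K_a = tan²(45° − 35.5°/2) = 0.2653.
P_a = ½K_aγH² = 0.5×0.2653×15.5×7.3² = 109.6 kN/m, acting at H/3 = 2.433 m above the base.
Overturning moment M_o = P_a × H/3 = 109.6 × 2.433 = 266.6.
Resisting moment M_r = W × 2.21 = 756.9 × 2.21 = 1673.
FS_overturning = M_r/M_o = 1673/266.6 = 6.275.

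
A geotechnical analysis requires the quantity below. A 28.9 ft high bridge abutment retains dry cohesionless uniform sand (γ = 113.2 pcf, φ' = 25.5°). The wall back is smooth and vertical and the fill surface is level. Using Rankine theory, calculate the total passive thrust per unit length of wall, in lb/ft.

K_p = tan²(45° + φ/2) = 2.512.
P_p = ½ K_p γ H² = 0.5 × 2.512 × 113.2 × 28.9² = 118700 lb/ft.

119000 lb/ft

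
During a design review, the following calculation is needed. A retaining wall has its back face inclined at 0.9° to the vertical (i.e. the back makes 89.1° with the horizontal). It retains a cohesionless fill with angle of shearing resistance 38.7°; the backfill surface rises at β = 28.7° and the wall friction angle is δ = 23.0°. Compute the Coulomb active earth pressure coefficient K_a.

0.332

K_a = sin²(α+φ) / [sin²α · sin(α−δ) · (1 + √{sin(φ+δ)sin(φ−β) / (sin(α−δ)sin(α+β))})²].
With α = 89.1°, φ = 38.7°, δ = 23.0°, β = 28.7°: K_a = 0.3318.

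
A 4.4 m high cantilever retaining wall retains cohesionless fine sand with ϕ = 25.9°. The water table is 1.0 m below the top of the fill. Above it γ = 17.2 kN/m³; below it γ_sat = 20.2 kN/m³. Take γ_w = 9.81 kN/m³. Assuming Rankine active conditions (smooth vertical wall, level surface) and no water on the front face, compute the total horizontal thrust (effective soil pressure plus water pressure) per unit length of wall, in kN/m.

107 kN/m

K_a = tan²(45° − φ/2) = 0.3920.
γ' = 20.2 − 9.81 = 10.39 kN/m³. Depth below WT = 3.4 m.
σ'_h at WT = K_a γ d_w = 6.742 kPa; at base = 6.742 + K_a γ' × 3.4 = 20.59 kPa.
P₁ (0–1.0 m) = ½×6.742×1.0 = 3.371. P₂ (1.0–4.4 m) = ½(6.742+20.59)×3.4 = 46.46.
P_w = ½ γ_w h₂² = 0.5×9.81×3.4² = 56.70. Total = 3.371+46.46+56.70 = 106.5 kN/m.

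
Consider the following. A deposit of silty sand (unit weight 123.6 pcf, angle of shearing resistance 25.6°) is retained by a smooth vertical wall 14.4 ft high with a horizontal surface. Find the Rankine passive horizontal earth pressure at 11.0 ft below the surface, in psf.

K_p = (1 + sin φ)/(1 − sin φ) = 2.522.
σ_h = K_p γ z = 2.522 × 123.6 × 11.0 = 3428 psf.

3430 psf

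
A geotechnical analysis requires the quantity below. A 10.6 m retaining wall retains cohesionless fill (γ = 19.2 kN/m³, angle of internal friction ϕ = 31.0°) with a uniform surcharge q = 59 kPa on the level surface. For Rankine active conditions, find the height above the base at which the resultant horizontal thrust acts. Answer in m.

K_a = 0.3201.
Triangular part P₁ = ½K_aγH² = 345.3 at H/3 = 3.533 m; rectangular part P₂ = K_a q H = 200.2 at H/2 = 5.300 m.
ȳ = (P₁·3.533 + P₂·5.300)/(P₁+P₂) = 4.182 m.

4.18 m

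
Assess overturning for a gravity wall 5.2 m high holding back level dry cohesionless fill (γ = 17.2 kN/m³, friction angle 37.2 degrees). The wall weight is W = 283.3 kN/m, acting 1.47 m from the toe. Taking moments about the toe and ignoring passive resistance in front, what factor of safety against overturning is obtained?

4.19

K_a = tan²(45° − 37.2°/2) = 0.2464.
P_a = ½K_aγH² = 0.5×0.2464×17.2×5.2² = 57.30 kN/m, acting at H/3 = 1.733 m above the base.
Overturning moment M_o = P_a × H/3 = 57.30 × 1.733 = 99.32.
Resisting moment M_r = W × 1.47 = 283.3 × 1.47 = 416.5.
FS_overturning = M_r/M_o = 416.5/99.32 = 4.193.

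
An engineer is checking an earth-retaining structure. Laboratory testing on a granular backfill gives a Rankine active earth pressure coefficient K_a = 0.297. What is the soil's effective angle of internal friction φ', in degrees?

K_a = tan²(45° − φ/2) ⇒ 45° − φ/2 = arctan(√0.297) = 28.59°.
φ = 2(45° − 28.59°) = 32.82°.

32.8°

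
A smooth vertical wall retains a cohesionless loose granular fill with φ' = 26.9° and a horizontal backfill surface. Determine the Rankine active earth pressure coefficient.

0.377

K_a = tan²(45° − φ/2) = tan²(31.55°) = 0.3770.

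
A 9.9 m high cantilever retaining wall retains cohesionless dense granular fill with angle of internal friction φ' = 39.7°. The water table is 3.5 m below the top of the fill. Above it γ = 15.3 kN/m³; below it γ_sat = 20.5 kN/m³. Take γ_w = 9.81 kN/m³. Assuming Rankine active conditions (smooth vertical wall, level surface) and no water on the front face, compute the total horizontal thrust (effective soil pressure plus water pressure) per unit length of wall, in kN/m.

345 kN/m

K_a = tan²(45° − φ/2) = 0.2204.
γ' = 20.5 − 9.81 = 10.69 kN/m³. Depth below WT = 6.4 m.
σ'_h at WT = K_a γ d_w = 11.80 kPa; at base = 11.80 + K_a γ' × 6.4 = 26.88 kPa.
P₁ (0–3.5 m) = ½×11.80×3.5 = 20.66. P₂ (3.5–9.9 m) = ½(11.80+26.88)×6.4 = 123.8.
P_w = ½ γ_w h₂² = 0.5×9.81×6.4² = 200.9. Total = 20.66+123.8+200.9 = 345.4 kN/m.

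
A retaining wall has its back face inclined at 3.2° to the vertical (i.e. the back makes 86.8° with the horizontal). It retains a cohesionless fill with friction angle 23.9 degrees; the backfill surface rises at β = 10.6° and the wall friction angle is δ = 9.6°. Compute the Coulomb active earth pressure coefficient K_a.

0.485

K_a = sin²(α+φ) / [sin²α · sin(α−δ) · (1 + √{sin(φ+δ)sin(φ−β) / (sin(α−δ)sin(α+β))})²].
With α = 86.8°, φ = 23.9°, δ = 9.6°, β = 10.6°: K_a = 0.4850.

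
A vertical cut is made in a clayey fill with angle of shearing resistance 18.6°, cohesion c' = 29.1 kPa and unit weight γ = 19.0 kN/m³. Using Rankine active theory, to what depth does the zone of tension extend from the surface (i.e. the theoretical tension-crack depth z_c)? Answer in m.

4.26 m

K_a = tan²(45° − 18.6°/2) = 0.5163; √K_a = 0.7186.
The active pressure is zero where K_a γ z = 2c√K_a, so z_c = 2c/(γ√K_a) = 2×29.1/(19.0×0.7186) = 4.263 m.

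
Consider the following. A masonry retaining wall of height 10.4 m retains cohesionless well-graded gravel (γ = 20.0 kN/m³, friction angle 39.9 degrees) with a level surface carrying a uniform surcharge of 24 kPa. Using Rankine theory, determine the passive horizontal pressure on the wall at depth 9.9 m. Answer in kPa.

K_p = (1 + sin φ)/(1 − sin φ) = 4.578.
σ_v = γz + q = 20.0 × 9.9 + 24 = 222.0 kPa.
σ_h = K_p σ_v = 4.578 × 222.0 = 1016 kPa.

1020 kPa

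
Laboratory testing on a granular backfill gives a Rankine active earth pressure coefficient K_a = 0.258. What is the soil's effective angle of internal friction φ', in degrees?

K_a = tan²(45° − φ/2) ⇒ 45° − φ/2 = arctan(√0.258) = 26.93°.
φ = 2(45° − 26.93°) = 36.14°.

36.1°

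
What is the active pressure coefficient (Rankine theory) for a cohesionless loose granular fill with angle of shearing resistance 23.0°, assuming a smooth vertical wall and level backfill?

0.438

K_a = (1 − sin φ)/(1 + sin φ) = (1 − sin 23.0°)/(1 + sin 23.0°) = 0.4381.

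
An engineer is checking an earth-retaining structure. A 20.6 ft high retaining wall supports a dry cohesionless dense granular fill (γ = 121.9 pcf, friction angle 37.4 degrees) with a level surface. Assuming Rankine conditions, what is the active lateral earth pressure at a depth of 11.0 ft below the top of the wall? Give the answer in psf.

K_a = (1 − sin φ)/(1 + sin φ) = 0.2443.
σ_h = K_a γ z = 0.2443 × 121.9 × 11.0 = 327.5 psf.

328 psf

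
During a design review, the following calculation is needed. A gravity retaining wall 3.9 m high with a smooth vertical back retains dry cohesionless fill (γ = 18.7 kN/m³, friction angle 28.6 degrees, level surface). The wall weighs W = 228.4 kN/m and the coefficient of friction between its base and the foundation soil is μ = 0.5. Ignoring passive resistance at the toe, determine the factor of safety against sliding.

2.28

K_a = tan²(45° − 28.6°/2) = 0.3525.
P_a = ½K_aγH² = 0.5×0.3525×18.7×3.9² = 50.14 kN/m, acting at H/3 = 1.300 m above the base.
FS_sliding = μW / P_a = 0.5×228.4 / 50.14 = 2.278.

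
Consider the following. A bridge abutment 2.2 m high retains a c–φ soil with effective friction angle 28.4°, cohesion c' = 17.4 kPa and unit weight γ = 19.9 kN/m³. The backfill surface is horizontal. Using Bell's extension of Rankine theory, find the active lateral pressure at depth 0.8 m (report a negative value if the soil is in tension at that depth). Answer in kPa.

K_a = (1 − sin φ)/(1 + sin φ) = 0.3554.
σ_a = K_a γ z − 2c√K_a = 0.3554×19.9×0.8 − 2×17.4×0.5961 = -15.09 kPa.

-15.1 kPa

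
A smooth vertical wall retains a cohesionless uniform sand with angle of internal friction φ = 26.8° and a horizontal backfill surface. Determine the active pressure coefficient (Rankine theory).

0.378

K_a = tan²(45° − φ/2) = tan²(31.60°) = 0.3785.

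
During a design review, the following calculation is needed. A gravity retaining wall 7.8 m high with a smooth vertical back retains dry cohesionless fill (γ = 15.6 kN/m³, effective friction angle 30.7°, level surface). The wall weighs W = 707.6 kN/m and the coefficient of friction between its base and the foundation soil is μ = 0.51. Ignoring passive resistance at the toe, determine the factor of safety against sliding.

K_a = tan²(45° − 30.7°/2) = 0.3240.
P_a = ½K_aγH² = 0.5×0.3240×15.6×7.8² = 153.8 kN/m, acting at H/3 = 2.600 m above the base.
FS_sliding = μW / P_a = 0.51×707.6 / 153.8 = 2.347.

2.35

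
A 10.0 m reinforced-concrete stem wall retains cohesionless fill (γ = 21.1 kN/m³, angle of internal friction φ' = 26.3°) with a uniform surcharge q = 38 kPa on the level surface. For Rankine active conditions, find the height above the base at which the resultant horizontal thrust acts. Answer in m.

3.77 m

K_a = 0.3859.
Triangular part P₁ = ½K_aγH² = 407.2 at H/3 = 3.333 m; rectangular part P₂ = K_a q H = 146.7 at H/2 = 5.000 m.
ȳ = (P₁·3.333 + P₂·5.000)/(P₁+P₂) = 3.775 m.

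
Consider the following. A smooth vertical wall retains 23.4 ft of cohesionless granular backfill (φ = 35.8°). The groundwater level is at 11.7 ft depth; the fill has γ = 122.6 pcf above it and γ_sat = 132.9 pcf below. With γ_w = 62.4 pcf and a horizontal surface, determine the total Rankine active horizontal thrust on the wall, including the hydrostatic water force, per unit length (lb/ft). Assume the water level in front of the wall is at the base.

K_a = tan²(45° − φ/2) = 0.2619.
γ' = 132.9 − 62.4 = 70.50 pcf. Depth below WT = 11.7 ft.
σ'_h at WT = K_a γ d_w = 375.6 psf; at base = 375.6 + K_a γ' × 11.7 = 591.6 psf.
P₁ (0–11.7 ft) = ½×375.6×11.7 = 2197. P₂ (11.7–23.4 ft) = ½(375.6+591.6)×11.7 = 5658.
P_w = ½ γ_w h₂² = 0.5×62.4×11.7² = 4271. Total = 2197+5658+4271 = 12130 lb/ft.

12100 lb/ft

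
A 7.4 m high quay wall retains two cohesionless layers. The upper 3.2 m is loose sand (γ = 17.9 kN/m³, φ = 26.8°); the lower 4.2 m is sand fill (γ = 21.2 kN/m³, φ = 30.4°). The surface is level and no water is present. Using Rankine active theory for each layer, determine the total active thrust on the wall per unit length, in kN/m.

175 kN/m

K_a1 = tan²(45°−26.8°/2) = 0.3785; K_a2 = tan²(45°−30.4°/2) = 0.3280.
Layer 1: σ at base = K_a1 γ₁ h₁ = 21.68 kPa; P₁ = ½×21.68×3.2 = 34.69.
Layer 2: σ_v at top = γ₁h₁ = 57.28; σ_h top = K_a2×57.28 = 18.79; σ_h base = K_a2×(57.28+21.2×4.2) = 47.99.
P₂ = ½(18.79+47.99)×4.2 = 140.2. Total P_a = 34.69+140.2 = 174.9 kN/m.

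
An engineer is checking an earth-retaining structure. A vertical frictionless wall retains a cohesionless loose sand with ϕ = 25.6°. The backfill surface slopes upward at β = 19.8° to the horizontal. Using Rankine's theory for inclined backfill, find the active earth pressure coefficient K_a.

0.523

K_a = cos β · (cos β − √(cos²β − cos²φ)) / (cos β + √(cos²β − cos²φ)).
cos β = 0.9409, cos φ = 0.9018, √(cos²β − cos²φ) = 0.2682.
K_a = 0.9409 × (0.9409 − 0.2682)/(0.9409 + 0.2682) = 0.5234.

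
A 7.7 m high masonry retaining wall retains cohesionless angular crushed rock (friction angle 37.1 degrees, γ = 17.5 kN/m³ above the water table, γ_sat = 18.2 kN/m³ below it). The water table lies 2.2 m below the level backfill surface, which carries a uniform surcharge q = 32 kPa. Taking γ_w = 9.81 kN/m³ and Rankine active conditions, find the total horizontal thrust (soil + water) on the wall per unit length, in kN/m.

304 kN/m

K_a = tan²(45° − φ/2) = 0.2475.
γ' = 18.2 − 9.81 = 8.390 kN/m³. h₂ = H − d_w = 5.5 m.
σ'_h: at surface K_a·q = 7.920; at WT K_a(q+γd_w) = 17.45; at base K_a(q+γd_w+γ'h₂) = 28.87 kPa.
P₁ = ½(7.920+17.45)×2.2 = 27.91; P₂ = ½(17.45+28.87)×5.5 = 127.4; P_w = ½γ_w h₂² = 148.4.
Total = 27.91+127.4+148.4 = 303.7 kN/m.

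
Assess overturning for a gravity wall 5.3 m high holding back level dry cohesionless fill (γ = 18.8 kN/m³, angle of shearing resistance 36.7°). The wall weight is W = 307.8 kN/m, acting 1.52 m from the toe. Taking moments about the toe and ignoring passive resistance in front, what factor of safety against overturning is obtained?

3.98

K_a = tan²(45° − 36.7°/2) = 0.2519.
P_a = ½K_aγH² = 0.5×0.2519×18.8×5.3² = 66.50 kN/m, acting at H/3 = 1.767 m above the base.
Overturning moment M_o = P_a × H/3 = 66.50 × 1.767 = 117.5.
Resisting moment M_r = W × 1.52 = 307.8 × 1.52 = 467.9.
FS_overturning = M_r/M_o = 467.9/117.5 = 3.982.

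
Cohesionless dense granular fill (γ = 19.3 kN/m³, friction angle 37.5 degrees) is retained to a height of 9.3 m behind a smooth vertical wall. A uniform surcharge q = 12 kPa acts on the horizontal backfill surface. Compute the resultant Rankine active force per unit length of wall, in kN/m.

230 kN/m

K_a = tan²(45° − φ/2) = 0.2432.
Soil triangle: ½ K_a γ H² = 0.5×0.2432×19.3×9.3² = 203.0 kN/m.
Surcharge rectangle: K_a q H = 0.2432×12×9.3 = 27.14 kN/m.
Total = 203.0 + 27.14 = 230.1 kN/m.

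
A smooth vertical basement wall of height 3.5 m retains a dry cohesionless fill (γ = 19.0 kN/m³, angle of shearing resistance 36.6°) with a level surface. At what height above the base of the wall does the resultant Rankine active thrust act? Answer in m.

K_a = 0.2530.
The pressure distribution is triangular, so the resultant acts at H/3 above the base = 3.5/3 = 1.167 m.

1.17 m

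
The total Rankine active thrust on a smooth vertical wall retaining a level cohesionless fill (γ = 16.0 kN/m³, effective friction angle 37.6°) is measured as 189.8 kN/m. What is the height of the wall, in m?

9.90 m

K_a = 0.2421. P_a = ½ K_a γ H² ⇒ H = √(2P_a/(K_a γ)).
H = √(2×189.8/(0.2421×16.0)) = 9.899 m.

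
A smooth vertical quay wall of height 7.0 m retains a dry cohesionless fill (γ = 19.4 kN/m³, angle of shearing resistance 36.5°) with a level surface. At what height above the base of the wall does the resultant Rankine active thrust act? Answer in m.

2.33 m

K_a = 0.2541.
The pressure distribution is triangular, so the resultant acts at H/3 above the base = 7.0/3 = 2.333 m.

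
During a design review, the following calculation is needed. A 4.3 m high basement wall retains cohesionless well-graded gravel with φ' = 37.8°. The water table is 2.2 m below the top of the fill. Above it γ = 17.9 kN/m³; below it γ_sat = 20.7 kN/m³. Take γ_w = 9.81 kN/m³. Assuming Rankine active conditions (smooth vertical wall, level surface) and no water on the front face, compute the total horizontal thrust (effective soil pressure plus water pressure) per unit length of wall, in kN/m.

K_a = tan²(45° − φ/2) = 0.2400.
γ' = 20.7 − 9.81 = 10.89 kN/m³. Depth below WT = 2.1 m.
σ'_h at WT = K_a γ d_w = 9.451 kPa; at base = 9.451 + K_a γ' × 2.1 = 14.94 kPa.
P₁ (0–2.2 m) = ½×9.451×2.2 = 10.40. P₂ (2.2–4.3 m) = ½(9.451+14.94)×2.1 = 25.61.
P_w = ½ γ_w h₂² = 0.5×9.81×2.1² = 21.63. Total = 10.40+25.61+21.63 = 57.64 kN/m.

57.6 kN/m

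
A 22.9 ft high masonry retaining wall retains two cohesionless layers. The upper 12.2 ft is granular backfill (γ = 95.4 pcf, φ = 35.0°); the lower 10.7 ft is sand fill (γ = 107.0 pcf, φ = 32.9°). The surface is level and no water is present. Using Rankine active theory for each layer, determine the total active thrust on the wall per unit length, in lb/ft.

K_a1 = tan²(45°−35.0°/2) = 0.2710; K_a2 = tan²(45°−32.9°/2) = 0.2960.
Layer 1: σ at base = K_a1 γ₁ h₁ = 315.4 psf; P₁ = ½×315.4×12.2 = 1924.
Layer 2: σ_v at top = γ₁h₁ = 1164; σ_h top = K_a2×1164 = 344.5; σ_h base = K_a2×(1164+107.0×10.7) = 683.5.
P₂ = ½(344.5+683.5)×10.7 = 5500. Total P_a = 1924+5500 = 7424 lb/ft.

7420 lb/ft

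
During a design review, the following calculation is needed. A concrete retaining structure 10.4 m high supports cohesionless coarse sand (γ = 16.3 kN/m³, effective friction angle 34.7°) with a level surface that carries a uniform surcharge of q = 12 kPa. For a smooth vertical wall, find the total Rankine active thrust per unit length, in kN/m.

276 kN/m

K_a = tan²(45° − φ/2) = 0.2745.
Soil triangle: ½ K_a γ H² = 0.5×0.2745×16.3×10.4² = 241.9 kN/m.
Surcharge rectangle: K_a q H = 0.2745×12×10.4 = 34.25 kN/m.
Total = 241.9 + 34.25 = 276.2 kN/m.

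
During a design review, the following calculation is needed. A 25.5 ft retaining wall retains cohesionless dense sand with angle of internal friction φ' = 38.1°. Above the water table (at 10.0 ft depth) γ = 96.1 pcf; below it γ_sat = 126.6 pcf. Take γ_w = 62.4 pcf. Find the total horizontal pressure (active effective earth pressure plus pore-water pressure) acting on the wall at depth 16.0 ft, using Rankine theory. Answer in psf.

693 psf

K_a = (1 − sin φ)/(1 + sin φ) = 0.2368.
γ' = 126.6 − 62.4 = 64.20 pcf.
Effective vertical stress at 16.0 ft: σ'_v = 96.1×10.0 + 64.20×6.00 = 1346 psf.
σ'_h = K_a σ'_v = 0.2368 × 1346 = 318.8 psf; u = γ_w × 6.00 = 374.4 psf.
Total σ_h = 318.8 + 374.4 = 693.2 psf.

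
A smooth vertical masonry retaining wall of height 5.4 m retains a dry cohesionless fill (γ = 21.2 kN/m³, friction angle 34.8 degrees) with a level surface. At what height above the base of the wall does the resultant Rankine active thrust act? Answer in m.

1.80 m

K_a = 0.2733.
The pressure distribution is triangular, so the resultant acts at H/3 above the base = 5.4/3 = 1.800 m.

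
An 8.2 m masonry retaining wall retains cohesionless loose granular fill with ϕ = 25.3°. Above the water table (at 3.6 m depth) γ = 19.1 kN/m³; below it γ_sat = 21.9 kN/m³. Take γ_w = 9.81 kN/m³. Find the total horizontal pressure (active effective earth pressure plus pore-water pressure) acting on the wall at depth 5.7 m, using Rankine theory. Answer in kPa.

K_a = (1 − sin φ)/(1 + sin φ) = 0.4012.
γ' = 21.9 − 9.81 = 12.09 kN/m³.
Effective vertical stress at 5.7 m: σ'_v = 19.1×3.6 + 12.09×2.10 = 94.15 kPa.
σ'_h = K_a σ'_v = 0.4012 × 94.15 = 37.77 kPa; u = γ_w × 2.10 = 20.60 kPa.
Total σ_h = 37.77 + 20.60 = 58.37 kPa.

58.4 kPa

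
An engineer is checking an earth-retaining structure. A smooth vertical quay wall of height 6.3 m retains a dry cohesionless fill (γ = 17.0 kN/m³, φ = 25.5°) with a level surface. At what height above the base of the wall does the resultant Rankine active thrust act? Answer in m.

2.10 m

K_a = 0.3981.
The pressure distribution is triangular, so the resultant acts at H/3 above the base = 6.3/3 = 2.100 m.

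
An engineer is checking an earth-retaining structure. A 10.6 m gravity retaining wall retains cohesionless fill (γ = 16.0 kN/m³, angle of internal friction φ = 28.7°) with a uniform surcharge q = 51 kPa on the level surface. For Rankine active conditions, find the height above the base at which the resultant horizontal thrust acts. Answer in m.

4.20 m

K_a = 0.3511.
Triangular part P₁ = ½K_aγH² = 315.6 at H/3 = 3.533 m; rectangular part P₂ = K_a q H = 189.8 at H/2 = 5.300 m.
ȳ = (P₁·3.533 + P₂·5.300)/(P₁+P₂) = 4.197 m.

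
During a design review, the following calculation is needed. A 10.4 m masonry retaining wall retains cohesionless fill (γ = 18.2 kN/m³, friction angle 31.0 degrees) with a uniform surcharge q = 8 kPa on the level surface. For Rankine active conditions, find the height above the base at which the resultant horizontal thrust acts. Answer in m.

3.60 m

K_a = 0.3201.
Triangular part P₁ = ½K_aγH² = 315.1 at H/3 = 3.467 m; rectangular part P₂ = K_a q H = 26.63 at H/2 = 5.200 m.
ȳ = (P₁·3.467 + P₂·5.200)/(P₁+P₂) = 3.602 m.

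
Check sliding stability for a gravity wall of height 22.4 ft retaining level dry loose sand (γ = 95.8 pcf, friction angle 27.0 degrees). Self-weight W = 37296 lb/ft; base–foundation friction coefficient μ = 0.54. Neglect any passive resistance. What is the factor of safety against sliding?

2.23

K_a = tan²(45° − 27.0°/2) = 0.3755.
P_a = ½K_aγH² = 0.5×0.3755×95.8×22.4² = 9025 lb/ft, acting at H/3 = 7.467 ft above the base.
FS_sliding = μW / P_a = 0.54×37296 / 9025 = 2.231.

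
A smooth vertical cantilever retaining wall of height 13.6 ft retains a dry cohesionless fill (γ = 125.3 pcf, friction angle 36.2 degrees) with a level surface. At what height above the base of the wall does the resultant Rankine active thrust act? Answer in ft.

K_a = 0.2574.
The pressure distribution is triangular, so the resultant acts at H/3 above the base = 13.6/3 = 4.533 ft.

4.53 ft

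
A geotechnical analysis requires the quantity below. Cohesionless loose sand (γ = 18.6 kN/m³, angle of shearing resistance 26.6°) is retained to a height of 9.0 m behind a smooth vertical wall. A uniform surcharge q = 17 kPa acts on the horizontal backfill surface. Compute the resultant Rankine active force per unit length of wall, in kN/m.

K_a = tan²(45° − φ/2) = 0.3814.
Soil triangle: ½ K_a γ H² = 0.5×0.3814×18.6×9.0² = 287.3 kN/m.
Surcharge rectangle: K_a q H = 0.3814×17×9.0 = 58.36 kN/m.
Total = 287.3 + 58.36 = 345.7 kN/m.

346 kN/m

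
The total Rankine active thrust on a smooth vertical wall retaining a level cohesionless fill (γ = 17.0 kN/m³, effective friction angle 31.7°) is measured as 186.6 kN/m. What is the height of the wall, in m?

8.40 m

K_a = 0.3111. P_a = ½ K_a γ H² ⇒ H = √(2P_a/(K_a γ)).
H = √(2×186.6/(0.3111×17.0)) = 8.401 m.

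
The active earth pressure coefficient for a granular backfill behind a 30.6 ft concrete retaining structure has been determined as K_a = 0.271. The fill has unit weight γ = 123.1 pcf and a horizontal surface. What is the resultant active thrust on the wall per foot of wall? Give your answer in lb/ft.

15600 lb/ft

P = ½ K_a γ H² = 0.5 × 0.271 × 123.1 × 30.6² = 15620 lb/ft.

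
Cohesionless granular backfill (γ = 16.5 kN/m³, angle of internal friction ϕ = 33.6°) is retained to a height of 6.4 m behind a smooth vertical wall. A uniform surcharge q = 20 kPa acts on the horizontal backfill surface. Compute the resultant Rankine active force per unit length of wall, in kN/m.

134 kN/m

K_a = tan²(45° − φ/2) = 0.2875.
Soil triangle: ½ K_a γ H² = 0.5×0.2875×16.5×6.4² = 97.15 kN/m.
Surcharge rectangle: K_a q H = 0.2875×20×6.4 = 36.80 kN/m.
Total = 97.15 + 36.80 = 134.0 kN/m.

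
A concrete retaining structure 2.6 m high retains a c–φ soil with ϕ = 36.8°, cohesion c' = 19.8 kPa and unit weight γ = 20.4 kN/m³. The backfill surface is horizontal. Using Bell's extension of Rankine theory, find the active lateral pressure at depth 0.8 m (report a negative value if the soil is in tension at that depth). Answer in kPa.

-15.7 kPa

K_a = (1 − sin φ)/(1 + sin φ) = 0.2508.
σ_a = K_a γ z − 2c√K_a = 0.2508×20.4×0.8 − 2×19.8×0.5008 = -15.74 kPa.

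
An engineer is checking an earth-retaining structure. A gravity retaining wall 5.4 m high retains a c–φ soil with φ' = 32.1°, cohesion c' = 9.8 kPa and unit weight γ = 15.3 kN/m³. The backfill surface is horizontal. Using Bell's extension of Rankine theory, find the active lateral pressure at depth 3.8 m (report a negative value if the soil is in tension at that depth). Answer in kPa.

6.95 kPa

K_a = (1 − sin φ)/(1 + sin φ) = 0.3060.
σ_a = K_a γ z − 2c√K_a = 0.3060×15.3×3.8 − 2×9.8×0.5532 = 6.948 kPa.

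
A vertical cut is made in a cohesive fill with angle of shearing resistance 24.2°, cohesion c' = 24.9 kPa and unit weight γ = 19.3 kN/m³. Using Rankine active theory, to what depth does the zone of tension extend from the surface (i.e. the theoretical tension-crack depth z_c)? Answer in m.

K_a = tan²(45° − 24.2°/2) = 0.4185; √K_a = 0.6469.
The active pressure is zero where K_a γ z = 2c√K_a, so z_c = 2c/(γ√K_a) = 2×24.9/(19.3×0.6469) = 3.989 m.

3.99 m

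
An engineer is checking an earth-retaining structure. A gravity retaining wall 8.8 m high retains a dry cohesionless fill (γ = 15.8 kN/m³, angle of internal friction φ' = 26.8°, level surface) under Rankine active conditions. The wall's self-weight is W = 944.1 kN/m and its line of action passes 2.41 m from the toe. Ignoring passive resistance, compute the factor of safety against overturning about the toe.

3.35

K_a = tan²(45° − 26.8°/2) = 0.3785.
P_a = ½K_aγH² = 0.5×0.3785×15.8×8.8² = 231.5 kN/m, acting at H/3 = 2.933 m above the base.
Overturning moment M_o = P_a × H/3 = 231.5 × 2.933 = 679.2.
Resisting moment M_r = W × 2.41 = 944.1 × 2.41 = 2275.
FS_overturning = M_r/M_o = 2275/679.2 = 3.350.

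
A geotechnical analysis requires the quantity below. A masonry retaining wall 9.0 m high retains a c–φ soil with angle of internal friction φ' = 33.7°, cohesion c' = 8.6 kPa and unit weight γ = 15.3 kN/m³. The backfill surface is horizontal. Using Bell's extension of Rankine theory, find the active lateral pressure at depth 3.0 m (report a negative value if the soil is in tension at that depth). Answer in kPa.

K_a = (1 − sin φ)/(1 + sin φ) = 0.2863.
σ_a = K_a γ z − 2c√K_a = 0.2863×15.3×3.0 − 2×8.6×0.5351 = 3.938 kPa.

3.94 kPa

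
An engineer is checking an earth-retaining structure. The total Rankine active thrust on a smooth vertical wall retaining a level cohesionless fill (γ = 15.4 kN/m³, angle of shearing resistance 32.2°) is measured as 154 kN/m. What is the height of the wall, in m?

8.10 m

K_a = 0.3047. P_a = ½ K_a γ H² ⇒ H = √(2P_a/(K_a γ)).
H = √(2×154/(0.3047×15.4)) = 8.101 m.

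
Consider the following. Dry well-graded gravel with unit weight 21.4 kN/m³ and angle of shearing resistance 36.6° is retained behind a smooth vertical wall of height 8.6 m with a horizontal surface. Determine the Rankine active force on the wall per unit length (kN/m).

200 kN/m

K_a = tan²(45° − φ/2) = 0.2530.
P_a = ½ K_a γ H² = 0.5 × 0.2530 × 21.4 × 8.6² = 200.2 kN/m.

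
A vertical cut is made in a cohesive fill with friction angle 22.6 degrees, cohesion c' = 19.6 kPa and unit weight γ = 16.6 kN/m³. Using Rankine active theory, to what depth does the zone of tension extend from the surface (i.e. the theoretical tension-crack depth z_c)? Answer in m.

3.54 m

K_a = tan²(45° − 22.6°/2) = 0.4448; √K_a = 0.6669.
The active pressure is zero where K_a γ z = 2c√K_a, so z_c = 2c/(γ√K_a) = 2×19.6/(16.6×0.6669) = 3.541 m.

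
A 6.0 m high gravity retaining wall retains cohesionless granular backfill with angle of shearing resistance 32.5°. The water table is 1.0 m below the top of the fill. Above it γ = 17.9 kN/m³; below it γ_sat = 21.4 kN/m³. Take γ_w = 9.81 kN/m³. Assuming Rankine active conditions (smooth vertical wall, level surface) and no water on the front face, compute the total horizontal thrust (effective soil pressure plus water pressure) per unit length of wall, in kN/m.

K_a = tan²(45° − φ/2) = 0.3010.
γ' = 21.4 − 9.81 = 11.59 kN/m³. Depth below WT = 5.0 m.
σ'_h at WT = K_a γ d_w = 5.388 kPa; at base = 5.388 + K_a γ' × 5.0 = 22.83 kPa.
P₁ (0–1.0 m) = ½×5.388×1.0 = 2.694. P₂ (1.0–6.0 m) = ½(5.388+22.83)×5.0 = 70.54.
P_w = ½ γ_w h₂² = 0.5×9.81×5.0² = 122.6. Total = 2.694+70.54+122.6 = 195.9 kN/m.

196 kN/m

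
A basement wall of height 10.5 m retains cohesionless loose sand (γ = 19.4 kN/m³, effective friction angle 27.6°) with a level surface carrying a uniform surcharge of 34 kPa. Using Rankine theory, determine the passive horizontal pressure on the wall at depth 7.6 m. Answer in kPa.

495 kPa

K_p = (1 + sin φ)/(1 − sin φ) = 2.726.
σ_v = γz + q = 19.4 × 7.6 + 34 = 181.4 kPa.
σ_h = K_p σ_v = 2.726 × 181.4 = 494.7 kPa.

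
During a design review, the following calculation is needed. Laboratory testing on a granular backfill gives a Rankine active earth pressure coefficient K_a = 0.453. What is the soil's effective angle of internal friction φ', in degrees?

K_a = tan²(45° − φ/2) ⇒ 45° − φ/2 = arctan(√0.453) = 33.94°.
φ = 2(45° − 33.94°) = 22.11°.

22.1°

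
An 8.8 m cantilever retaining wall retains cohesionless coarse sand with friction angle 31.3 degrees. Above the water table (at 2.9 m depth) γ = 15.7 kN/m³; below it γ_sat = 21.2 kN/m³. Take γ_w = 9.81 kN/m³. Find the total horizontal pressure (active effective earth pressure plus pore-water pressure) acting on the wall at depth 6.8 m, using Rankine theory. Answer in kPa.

K_a = (1 − sin φ)/(1 + sin φ) = 0.3162.
γ' = 21.2 − 9.81 = 11.39 kN/m³.
Effective vertical stress at 6.8 m: σ'_v = 15.7×2.9 + 11.39×3.90 = 89.95 kPa.
σ'_h = K_a σ'_v = 0.3162 × 89.95 = 28.44 kPa; u = γ_w × 3.90 = 38.26 kPa.
Total σ_h = 28.44 + 38.26 = 66.70 kPa.

66.7 kPa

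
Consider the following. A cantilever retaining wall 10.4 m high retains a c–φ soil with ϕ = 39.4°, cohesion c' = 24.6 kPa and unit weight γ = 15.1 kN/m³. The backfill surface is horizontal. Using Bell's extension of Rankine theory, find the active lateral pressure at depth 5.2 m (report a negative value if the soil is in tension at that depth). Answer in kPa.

K_a = (1 − sin φ)/(1 + sin φ) = 0.2234.
σ_a = K_a γ z − 2c√K_a = 0.2234×15.1×5.2 − 2×24.6×0.4727 = -5.712 kPa.

-5.71 kPa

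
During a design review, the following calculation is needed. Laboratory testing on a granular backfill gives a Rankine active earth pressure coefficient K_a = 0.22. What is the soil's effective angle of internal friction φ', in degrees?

K_a = tan²(45° − φ/2) ⇒ 45° − φ/2 = arctan(√0.22) = 25.13°.
φ = 2(45° − 25.13°) = 39.74°.

39.7°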